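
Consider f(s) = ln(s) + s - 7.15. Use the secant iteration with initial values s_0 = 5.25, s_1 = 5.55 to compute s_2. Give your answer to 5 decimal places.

5.45399

f(5.25) = -0.2417719, f(5.55) = 0.1137979
s_2 = 5.5500000 − 0.1137979·(5.5500000 − 5.2500000) / (0.1137979 − (-0.2417719)) = 5.5500000 − (0.0341394)/(0.3555699) = 5.4539869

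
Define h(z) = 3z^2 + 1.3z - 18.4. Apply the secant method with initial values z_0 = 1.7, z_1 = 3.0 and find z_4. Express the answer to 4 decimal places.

2.2695

h(1.7) = -7.520000, h(3.0) = 12.500000
z_2 = 3.000000 − 12.500000·(3.000000 − 1.700000) / (12.500000 − (-7.520000)) = 3.000000 − (16.250000)/(20.020000) = 2.188312
h(2.188312) = -1.189071
z_3 = 2.188312 − (-1.189071)·(2.188312 − 3.000000) / (-1.189071 − 12.500000) = 2.188312 − (0.965155)/(-13.689071) = 2.258817
h(2.258817) = -0.156772
z_4 = 2.258817 − (-0.156772)·(2.258817 − 2.188312) / (-0.156772 − (-1.189071)) = 2.258817 − (-0.011053)/(1.032298) = 2.269525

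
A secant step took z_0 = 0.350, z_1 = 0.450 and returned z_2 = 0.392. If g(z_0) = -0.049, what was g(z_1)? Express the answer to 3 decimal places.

0.068

The secant line through (0.350, -0.049) and (0.450, g(z_1)) crosses zero at z_2 = 0.392.
So (0.350, -0.049), (0.450, g(z_1)), (0.392, 0) are collinear:
g(z_1) = -0.049 · (0.450 − 0.392) / (0.350 − 0.392) = -0.049 · (0.05800)/(-0.04200) = 0.06767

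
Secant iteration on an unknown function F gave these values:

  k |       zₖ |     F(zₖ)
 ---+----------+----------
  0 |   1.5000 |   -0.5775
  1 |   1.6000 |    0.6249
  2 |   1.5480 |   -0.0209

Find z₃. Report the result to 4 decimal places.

z₃ = 1.5480 − (-0.0209)·(1.5480 − 1.6000) / (-0.0209 − 0.6249)
   = 1.5480 − (0.001087)/(-0.645800) = 1.549683

1.5497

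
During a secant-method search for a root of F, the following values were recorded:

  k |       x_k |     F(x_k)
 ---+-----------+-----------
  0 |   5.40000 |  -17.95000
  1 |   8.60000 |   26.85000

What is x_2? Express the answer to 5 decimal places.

x_2 = 8.60000 − 26.85000·(8.60000 − 5.40000) / (26.85000 − (-17.95000))
   = 8.60000 − (85.9200000)/(44.8000000) = 6.6821429

6.68214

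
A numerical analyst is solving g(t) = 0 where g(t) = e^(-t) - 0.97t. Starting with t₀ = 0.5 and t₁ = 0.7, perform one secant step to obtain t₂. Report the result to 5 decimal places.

0.57997

g(0.5) = 0.1215307, g(0.7) = -0.1824147
t₂ = 0.7000000 − (-0.1824147)·(0.7000000 − 0.5000000) / (-0.1824147 − 0.1215307) = 0.7000000 − (-0.0364829)/(-0.3039454) = 0.5799688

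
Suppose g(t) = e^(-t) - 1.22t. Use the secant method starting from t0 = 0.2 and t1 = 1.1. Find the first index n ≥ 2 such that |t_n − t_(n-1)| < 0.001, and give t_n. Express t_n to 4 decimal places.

g(0.2) = 0.574731, g(1.1) = -1.009129
t2 = 1.100000 − (-1.009129)·(0.900000)/(-1.583860) = 0.526580;  |Δ| = 0.573420
g(0.526580) = -0.051807
t3 = 0.526580 − (-0.051807)·(-0.573420)/(0.957322) = 0.495549;  |Δ| = 0.031032
g(0.495549) = 0.004667
t4 = 0.495549 − 0.004667·(-0.031032)/(0.056474) = 0.498113;  |Δ| = 0.002564
g(0.498113) = -0.000022
t5 = 0.498113 − (-0.000022)·(0.002564)/(-0.004689) = 0.498101;  |Δ| = 0.000012
|t5 − t4| = 0.000012 < 0.001

n = 5, t_n = 0.4981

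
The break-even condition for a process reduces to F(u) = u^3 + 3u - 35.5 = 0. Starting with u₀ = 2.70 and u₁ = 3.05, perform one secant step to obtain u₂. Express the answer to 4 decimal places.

F(2.70) = -7.717000, F(3.05) = 2.022625
u₂ = 3.050000 − 2.022625·(3.050000 − 2.700000) / (2.022625 − (-7.717000)) = 3.050000 − (0.707919)/(9.739625) = 2.977316

2.9773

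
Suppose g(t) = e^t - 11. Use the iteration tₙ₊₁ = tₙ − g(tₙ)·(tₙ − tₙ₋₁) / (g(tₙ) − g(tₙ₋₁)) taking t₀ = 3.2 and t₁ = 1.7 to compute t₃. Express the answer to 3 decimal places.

g(3.2) = 13.53253, g(1.7) = -5.52605
t₂ = 1.70000 − (-5.52605)·(1.70000 − 3.20000) / (-5.52605 − 13.53253) = 1.70000 − (8.28908)/(-19.05858) = 2.13493
g(2.13493) = -2.54358
t₃ = 2.13493 − (-2.54358)·(2.13493 − 1.70000) / (-2.54358 − (-5.52605)) = 2.13493 − (-1.10627)/(2.98248) = 2.50585

2.506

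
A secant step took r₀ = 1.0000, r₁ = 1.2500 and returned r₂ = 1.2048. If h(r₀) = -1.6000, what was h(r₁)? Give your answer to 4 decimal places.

The secant line through (1.0000, -1.6000) and (1.2500, h(r₁)) crosses zero at r₂ = 1.2048.
So (1.0000, -1.6000), (1.2500, h(r₁)), (1.2048, 0) are collinear:
h(r₁) = -1.6000 · (1.2500 − 1.2048) / (1.0000 − 1.2048) = -1.6000 · (0.045200)/(-0.204800) = 0.353125

0.3531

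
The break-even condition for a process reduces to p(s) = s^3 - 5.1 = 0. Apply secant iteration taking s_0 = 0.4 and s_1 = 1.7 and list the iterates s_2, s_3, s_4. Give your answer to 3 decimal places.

p(0.4) = -5.03600, p(1.7) = -0.18700
s_2 = 1.70000 − (-0.18700)·(1.70000 − 0.40000) / (-0.18700 − (-5.03600)) = 1.70000 − (-0.24310)/(4.84900) = 1.75013
p(1.75013) = 0.26061
s_3 = 1.75013 − 0.26061·(1.75013 − 1.70000) / (0.26061 − (-0.18700)) = 1.75013 − (0.01307)/(0.44761) = 1.72094
p(1.72094) = -0.00316
s_4 = 1.72094 − (-0.00316)·(1.72094 − 1.75013) / (-0.00316 − 0.26061) = 1.72094 − (0.00009)/(-0.26377) = 1.72129

1.750, 1.721, 1.721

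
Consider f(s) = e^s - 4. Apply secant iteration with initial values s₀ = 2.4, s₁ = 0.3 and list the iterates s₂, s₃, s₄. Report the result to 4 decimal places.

f(2.4) = 7.023176, f(0.3) = -2.650141
s₂ = 0.300000 − (-2.650141)·(0.300000 − 2.400000) / (-2.650141 − 7.023176) = 0.300000 − (5.565297)/(-9.673318) = 0.875324
f(0.875324) = -1.600346
s₃ = 0.875324 − (-1.600346)·(0.875324 − 0.300000) / (-1.600346 − (-2.650141)) = 0.875324 − (-0.920718)/(1.049795) = 1.752370
f(1.752370) = 1.768259
s₄ = 1.752370 − 1.768259·(1.752370 − 0.875324) / (1.768259 − (-1.600346)) = 1.752370 − (1.550844)/(3.368605) = 1.291989

0.8753, 1.7524, 1.2920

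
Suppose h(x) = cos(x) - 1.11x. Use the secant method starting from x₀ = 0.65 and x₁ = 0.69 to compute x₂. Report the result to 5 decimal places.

0.69309

h(0.65) = 0.0745838, h(0.69) = 0.0053460
x₂ = 0.6900000 − 0.0053460·(0.6900000 − 0.6500000) / (0.0053460 − 0.0745838) = 0.6900000 − (0.0002138)/(-0.0692378) = 0.6930885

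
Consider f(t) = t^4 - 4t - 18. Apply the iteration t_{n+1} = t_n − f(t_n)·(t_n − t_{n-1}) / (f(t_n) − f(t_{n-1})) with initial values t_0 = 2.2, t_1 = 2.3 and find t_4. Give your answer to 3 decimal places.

f(2.2) = -3.37440, f(2.3) = 0.78410
t_2 = 2.30000 − 0.78410·(2.30000 − 2.20000) / (0.78410 − (-3.37440)) = 2.30000 − (0.07841)/(4.15850) = 2.28114
f(2.28114) = -0.04691
t_3 = 2.28114 − (-0.04691)·(2.28114 − 2.30000) / (-0.04691 − 0.78410) = 2.28114 − (0.00088)/(-0.83101) = 2.28221
f(2.28221) = -0.00059
t_4 = 2.28221 − (-0.00059)·(2.28221 − 2.28114) / (-0.00059 − (-0.04691)) = 2.28221 − (0.00000)/(0.04631) = 2.28222

2.282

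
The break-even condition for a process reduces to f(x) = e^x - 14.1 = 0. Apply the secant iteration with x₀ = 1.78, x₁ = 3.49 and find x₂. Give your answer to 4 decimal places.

2.3002

f(1.78) = -8.170144, f(3.49) = 18.685948
x₂ = 3.490000 − 18.685948·(3.490000 − 1.780000) / (18.685948 − (-8.170144)) = 3.490000 − (31.952971)/(26.856091) = 2.300215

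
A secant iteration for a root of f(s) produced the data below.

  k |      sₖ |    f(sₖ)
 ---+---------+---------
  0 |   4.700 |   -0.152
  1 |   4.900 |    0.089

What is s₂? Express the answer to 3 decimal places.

4.826

s₂ = 4.900 − 0.089·(4.900 − 4.700) / (0.089 − (-0.152))
   = 4.900 − (0.01780)/(0.24100) = 4.82614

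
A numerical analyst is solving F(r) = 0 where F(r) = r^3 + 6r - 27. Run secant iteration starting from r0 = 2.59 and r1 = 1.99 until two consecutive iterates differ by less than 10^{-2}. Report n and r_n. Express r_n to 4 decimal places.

F(2.59) = 5.913979, F(1.99) = -7.179401
r2 = 1.990000 − (-7.179401)·(-0.600000)/(-13.093380) = 2.318994;  |Δ| = 0.328994
F(2.318994) = -0.615110
r3 = 2.318994 − (-0.615110)·(0.328994)/(6.564291) = 2.349822;  |Δ| = 0.030829
F(2.349822) = 0.073865
r4 = 2.349822 − 0.073865·(0.030829)/(0.688975) = 2.346517;  |Δ| = 0.003305
|r4 − r3| = 0.003305 < 10^{-2}

n = 4, r_n = 2.3465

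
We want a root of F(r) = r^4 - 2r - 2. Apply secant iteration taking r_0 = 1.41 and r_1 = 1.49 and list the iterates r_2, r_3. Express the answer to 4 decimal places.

1.4950, 1.4945

F(1.41) = -0.867458, F(1.49) = -0.051156
r_2 = 1.490000 − (-0.051156)·(1.490000 − 1.410000) / (-0.051156 − (-0.867458)) = 1.490000 − (-0.004092)/(0.816302) = 1.495013
F(1.495013) = 0.005489
r_3 = 1.495013 − 0.005489·(1.495013 − 1.490000) / (0.005489 − (-0.051156)) = 1.495013 − (0.000028)/(0.056645) = 1.494528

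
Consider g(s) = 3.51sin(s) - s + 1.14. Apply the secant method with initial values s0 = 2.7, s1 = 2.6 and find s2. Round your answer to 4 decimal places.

g(2.7) = -0.059897, g(2.6) = 0.349410
s2 = 2.600000 − 0.349410·(2.600000 − 2.700000) / (0.349410 − (-0.059897)) = 2.600000 − (-0.034941)/(0.409306) = 2.685366

2.6854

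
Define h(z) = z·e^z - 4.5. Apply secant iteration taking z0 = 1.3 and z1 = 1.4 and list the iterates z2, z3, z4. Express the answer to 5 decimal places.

1.27023, 1.26751, 1.26724

h(1.3) = 0.2700857, h(1.4) = 1.1772800
z2 = 1.4000000 − 1.1772800·(1.4000000 − 1.3000000) / (1.1772800 − 0.2700857) = 1.4000000 − (0.1177280)/(0.9071943) = 1.2702285
h(1.2702285) = 0.0241298
z3 = 1.2702285 − 0.0241298·(1.2702285 − 1.4000000) / (0.0241298 − 1.1772800) = 1.2702285 − (-0.0031314)/(-1.1531502) = 1.2675130
h(1.2675130) = 0.0022158
z4 = 1.2675130 − 0.0022158·(1.2675130 − 1.2702285) / (0.0022158 − 0.0241298) = 1.2675130 − (-0.0000060)/(-0.0219139) = 1.2672384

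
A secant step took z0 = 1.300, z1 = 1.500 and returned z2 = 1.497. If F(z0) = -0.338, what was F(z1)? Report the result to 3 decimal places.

0.005

The secant line through (1.300, -0.338) and (1.500, F(z1)) crosses zero at z2 = 1.497.
So (1.300, -0.338), (1.500, F(z1)), (1.497, 0) are collinear:
F(z1) = -0.338 · (1.500 − 1.497) / (1.300 − 1.497) = -0.338 · (0.00300)/(-0.19700) = 0.00515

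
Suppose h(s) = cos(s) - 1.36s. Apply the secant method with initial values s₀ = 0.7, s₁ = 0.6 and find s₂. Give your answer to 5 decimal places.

0.60475

h(0.7) = -0.1871578, h(0.6) = 0.0093356
s₂ = 0.6000000 − 0.0093356·(0.6000000 − 0.7000000) / (0.0093356 − (-0.1871578)) = 0.6000000 − (-0.0009336)/(0.1964934) = 0.6047511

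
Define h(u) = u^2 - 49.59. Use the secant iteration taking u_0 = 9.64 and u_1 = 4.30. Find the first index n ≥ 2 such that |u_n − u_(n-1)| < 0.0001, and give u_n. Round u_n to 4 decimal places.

n = 6, u_n = 7.0420

h(9.64) = 43.339600, h(4.30) = -31.100000
u_2 = 4.300000 − (-31.100000)·(-5.340000)/(-74.439600) = 6.530990;  |Δ| = 2.230990
h(6.530990) = -6.936170
u_3 = 6.530990 − (-6.936170)·(2.230990)/(24.163830) = 7.171390;  |Δ| = 0.640400
h(7.171390) = 1.838839
u_4 = 7.171390 − 1.838839·(0.640400)/(8.775010) = 7.037192;  |Δ| = 0.134199
h(7.037192) = -0.067932
u_5 = 7.037192 − (-0.067932)·(-0.134199)/(-1.906771) = 7.041973;  |Δ| = 0.004781
h(7.041973) = -0.000619
u_6 = 7.041973 − (-0.000619)·(0.004781)/(0.067313) = 7.042017;  |Δ| = 0.000044
|u_6 − u_5| = 0.000044 < 0.0001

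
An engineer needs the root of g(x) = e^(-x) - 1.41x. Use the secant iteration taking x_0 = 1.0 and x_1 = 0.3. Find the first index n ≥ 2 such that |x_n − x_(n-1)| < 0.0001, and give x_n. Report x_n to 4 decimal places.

g(1.0) = -1.042121, g(0.3) = 0.317818
x_2 = 0.300000 − 0.317818·(-0.700000)/(1.359939) = 0.463590;  |Δ| = 0.163590
g(0.463590) = -0.024641
x_3 = 0.463590 − (-0.024641)·(0.163590)/(-0.342459) = 0.451819;  |Δ| = 0.011771
g(0.451819) = -0.000596
x_4 = 0.451819 − (-0.000596)·(-0.011771)/(0.024045) = 0.451528;  |Δ| = 0.000292
g(0.451528) = 0.000001
x_5 = 0.451528 − 0.000001·(-0.000292)/(0.000597) = 0.451528;  |Δ| = 0.000001
|x_5 − x_4| = 0.000001 < 0.0001

n = 5, x_n = 0.4515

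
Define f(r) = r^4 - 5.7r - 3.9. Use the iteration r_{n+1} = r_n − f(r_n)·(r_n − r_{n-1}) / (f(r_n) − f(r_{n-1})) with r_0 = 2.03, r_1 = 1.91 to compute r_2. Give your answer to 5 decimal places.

1.96935

f(2.03) = 1.5108168, f(1.91) = -1.4783664
r_2 = 1.9100000 − (-1.4783664)·(1.9100000 − 2.0300000) / (-1.4783664 − 1.5108168) = 1.9100000 − (0.1774040)/(-2.9891832) = 1.9693486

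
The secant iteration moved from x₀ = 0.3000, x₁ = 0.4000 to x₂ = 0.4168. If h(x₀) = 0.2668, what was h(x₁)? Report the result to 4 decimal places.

0.0384

The secant line through (0.3000, 0.2668) and (0.4000, h(x₁)) crosses zero at x₂ = 0.4168.
So (0.3000, 0.2668), (0.4000, h(x₁)), (0.4168, 0) are collinear:
h(x₁) = 0.2668 · (0.4000 − 0.4168) / (0.3000 − 0.4168) = 0.2668 · (-0.016800)/(-0.116800) = 0.038375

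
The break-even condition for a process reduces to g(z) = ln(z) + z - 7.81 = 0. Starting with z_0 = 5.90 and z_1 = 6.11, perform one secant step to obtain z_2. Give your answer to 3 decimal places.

6.016

g(5.90) = -0.13505, g(6.11) = 0.10993
z_2 = 6.11000 − 0.10993·(6.11000 − 5.90000) / (0.10993 − (-0.13505)) = 6.11000 − (0.02308)/(0.24497) = 6.01577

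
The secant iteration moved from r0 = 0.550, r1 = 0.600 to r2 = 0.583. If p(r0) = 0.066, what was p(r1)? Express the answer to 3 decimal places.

-0.034

The secant line through (0.550, 0.066) and (0.600, p(r1)) crosses zero at r2 = 0.583.
So (0.550, 0.066), (0.600, p(r1)), (0.583, 0) are collinear:
p(r1) = 0.066 · (0.600 − 0.583) / (0.550 − 0.583) = 0.066 · (0.01700)/(-0.03300) = -0.03400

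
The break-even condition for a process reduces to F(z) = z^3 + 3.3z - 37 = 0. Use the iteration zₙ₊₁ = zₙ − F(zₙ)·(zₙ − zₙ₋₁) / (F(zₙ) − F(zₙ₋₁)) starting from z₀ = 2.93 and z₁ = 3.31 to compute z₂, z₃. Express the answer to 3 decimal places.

F(2.93) = -2.17724, F(3.31) = 10.18769
z₂ = 3.31000 − 10.18769·(3.31000 − 2.93000) / (10.18769 − (-2.17724)) = 3.31000 − (3.87132)/(12.36493) = 2.99691
F(2.99691) = -0.19351
z₃ = 2.99691 − (-0.19351)·(2.99691 − 3.31000) / (-0.19351 − 10.18769) = 2.99691 − (0.06058)/(-10.38120) = 3.00275

2.997, 3.003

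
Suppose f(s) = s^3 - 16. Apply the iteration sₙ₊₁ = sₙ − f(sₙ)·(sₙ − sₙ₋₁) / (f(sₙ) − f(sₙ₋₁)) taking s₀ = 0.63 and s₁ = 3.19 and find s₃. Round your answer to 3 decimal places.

2.355

f(0.63) = -15.74995, f(3.19) = 16.46176
s₂ = 3.19000 − 16.46176·(3.19000 − 0.63000) / (16.46176 − (-15.74995)) = 3.19000 − (42.14210)/(32.21171) = 1.88171
f(1.88171) = -9.33713
s₃ = 1.88171 − (-9.33713)·(1.88171 − 3.19000) / (-9.33713 − 16.46176) = 1.88171 − (12.21563)/(-25.79889) = 2.35521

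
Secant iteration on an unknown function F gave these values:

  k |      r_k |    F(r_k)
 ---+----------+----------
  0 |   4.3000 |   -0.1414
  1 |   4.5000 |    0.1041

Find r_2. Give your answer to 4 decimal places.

r_2 = 4.5000 − 0.1041·(4.5000 − 4.3000) / (0.1041 − (-0.1414))
   = 4.5000 − (0.020820)/(0.245500) = 4.415193

4.4152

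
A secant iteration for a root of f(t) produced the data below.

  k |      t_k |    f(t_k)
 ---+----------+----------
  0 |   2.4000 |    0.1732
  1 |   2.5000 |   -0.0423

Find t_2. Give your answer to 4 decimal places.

2.4804

t_2 = 2.5000 − (-0.0423)·(2.5000 − 2.4000) / (-0.0423 − 0.1732)
   = 2.5000 − (-0.004230)/(-0.215500) = 2.480371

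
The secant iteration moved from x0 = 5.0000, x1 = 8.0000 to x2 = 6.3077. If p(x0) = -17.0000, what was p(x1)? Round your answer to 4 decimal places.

The secant line through (5.0000, -17.0000) and (8.0000, p(x1)) crosses zero at x2 = 6.3077.
So (5.0000, -17.0000), (8.0000, p(x1)), (6.3077, 0) are collinear:
p(x1) = -17.0000 · (8.0000 − 6.3077) / (5.0000 − 6.3077) = -17.0000 · (1.692300)/(-1.307700) = 21.999771

21.9998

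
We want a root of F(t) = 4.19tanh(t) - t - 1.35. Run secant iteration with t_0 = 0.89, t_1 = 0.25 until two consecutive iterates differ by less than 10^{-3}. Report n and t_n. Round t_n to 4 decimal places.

n = 5, t_n = 0.4633

F(0.89) = 0.740740, F(0.25) = -0.573791
t_2 = 0.250000 − (-0.573791)·(-0.640000)/(-1.314531) = 0.529359;  |Δ| = 0.279359
F(0.529359) = 0.152334
t_3 = 0.529359 − 0.152334·(0.279359)/(0.726125) = 0.470752;  |Δ| = 0.058607
F(0.470752) = 0.017849
t_4 = 0.470752 − 0.017849·(-0.058607)/(-0.134486) = 0.462974;  |Δ| = 0.007778
F(0.462974) = -0.000778
t_5 = 0.462974 − (-0.000778)·(-0.007778)/(-0.018626) = 0.463299;  |Δ| = 0.000325
|t_5 − t_4| = 0.000325 < 10^{-3}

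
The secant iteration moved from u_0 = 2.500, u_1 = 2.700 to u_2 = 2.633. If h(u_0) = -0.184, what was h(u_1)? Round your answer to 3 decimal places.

0.093

The secant line through (2.500, -0.184) and (2.700, h(u_1)) crosses zero at u_2 = 2.633.
So (2.500, -0.184), (2.700, h(u_1)), (2.633, 0) are collinear:
h(u_1) = -0.184 · (2.700 − 2.633) / (2.500 − 2.633) = -0.184 · (0.06700)/(-0.13300) = 0.09269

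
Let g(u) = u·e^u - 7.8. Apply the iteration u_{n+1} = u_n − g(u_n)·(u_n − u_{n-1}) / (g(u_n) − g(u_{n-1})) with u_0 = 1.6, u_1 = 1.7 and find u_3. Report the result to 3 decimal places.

g(1.6) = 0.12485, g(1.7) = 1.50571
u_2 = 1.70000 − 1.50571·(1.70000 − 1.60000) / (1.50571 − 0.12485) = 1.70000 − (0.15057)/(1.38086) = 1.59096
g(1.59096) = 0.00914
u_3 = 1.59096 − 0.00914·(1.59096 − 1.70000) / (0.00914 − 1.50571) = 1.59096 − (-0.00100)/(-1.49657) = 1.59029

1.590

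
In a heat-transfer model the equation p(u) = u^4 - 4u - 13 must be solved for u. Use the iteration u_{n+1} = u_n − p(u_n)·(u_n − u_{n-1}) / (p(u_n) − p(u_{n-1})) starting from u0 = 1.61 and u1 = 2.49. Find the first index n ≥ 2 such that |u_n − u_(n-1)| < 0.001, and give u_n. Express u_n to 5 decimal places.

p(1.61) = -12.7210176, p(2.49) = 15.4812400
u2 = 2.4900000 − 15.4812400·(0.8800000)/(28.2022576) = 2.0069361;  |Δ| = 0.4830639
p(2.0069361) = -4.8046306
u3 = 2.0069361 − (-4.8046306)·(-0.4830639)/(-20.2858706) = 2.1213480;  |Δ| = 0.1144118
p(2.1213480) = -1.2343371
u4 = 2.1213480 − (-1.2343371)·(0.1144118)/(3.5702934) = 2.1609029;  |Δ| = 0.0395549
p(2.1609029) = 0.1606315
u5 = 2.1609029 − 0.1606315·(0.0395549)/(1.3949686) = 2.1563481;  |Δ| = 0.0045548
p(2.1563481) = -0.0044059
u6 = 2.1563481 − (-0.0044059)·(-0.0045548)/(-0.1650374) = 2.1564697;  |Δ| = 0.0001216
|u6 − u5| = 0.0001216 < 0.001

n = 6, u_n = 2.15647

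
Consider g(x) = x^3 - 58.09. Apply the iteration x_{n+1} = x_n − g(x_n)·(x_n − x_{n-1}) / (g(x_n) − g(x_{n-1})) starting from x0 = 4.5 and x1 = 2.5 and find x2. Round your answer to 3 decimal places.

g(4.5) = 33.03500, g(2.5) = -42.46500
x2 = 2.50000 − (-42.46500)·(2.50000 − 4.50000) / (-42.46500 − 33.03500) = 2.50000 − (84.93000)/(-75.50000) = 3.62490

3.625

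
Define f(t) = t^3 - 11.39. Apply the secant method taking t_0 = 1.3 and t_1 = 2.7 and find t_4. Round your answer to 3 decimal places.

2.254

f(1.3) = -9.19300, f(2.7) = 8.29300
t_2 = 2.70000 − 8.29300·(2.70000 − 1.30000) / (8.29300 − (-9.19300)) = 2.70000 − (11.61020)/(17.48600) = 2.03603
f(2.03603) = -2.94982
t_3 = 2.03603 − (-2.94982)·(2.03603 − 2.70000) / (-2.94982 − 8.29300) = 2.03603 − (1.95859)/(-11.24282) = 2.21024
f(2.21024) = -0.59266
t_4 = 2.21024 − (-0.59266)·(2.21024 − 2.03603) / (-0.59266 − (-2.94982)) = 2.21024 − (-0.10325)/(2.35716) = 2.25404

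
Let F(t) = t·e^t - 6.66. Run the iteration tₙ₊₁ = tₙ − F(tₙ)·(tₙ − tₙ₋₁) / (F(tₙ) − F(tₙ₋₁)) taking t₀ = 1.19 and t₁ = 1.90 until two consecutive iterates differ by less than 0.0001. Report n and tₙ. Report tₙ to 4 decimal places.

n = 6, tₙ = 1.4944

F(1.19) = -2.748373, F(1.90) = 6.043199
t₂ = 1.900000 − 6.043199·(0.710000)/(8.791573) = 1.411956;  |Δ| = 0.488044
F(1.411956) = -0.865365
t₃ = 1.411956 − (-0.865365)·(-0.488044)/(-6.908564) = 1.473089;  |Δ| = 0.061132
F(1.473089) = -0.233373
t₄ = 1.473089 − (-0.233373)·(0.061132)/(0.631991) = 1.495663;  |Δ| = 0.022574
F(1.495663) = 0.014084
t₅ = 1.495663 − 0.014084·(0.022574)/(0.247457) = 1.494378;  |Δ| = 0.001285
F(1.494378) = -0.000211
t₆ = 1.494378 − (-0.000211)·(-0.001285)/(-0.014295) = 1.494397;  |Δ| = 0.000019
|t₆ − t₅| = 0.000019 < 0.0001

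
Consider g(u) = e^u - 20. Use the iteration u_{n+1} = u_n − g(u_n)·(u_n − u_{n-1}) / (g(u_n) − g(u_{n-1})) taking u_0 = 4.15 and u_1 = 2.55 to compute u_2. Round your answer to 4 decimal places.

2.7773

g(4.15) = 43.434000, g(2.55) = -7.192896
u_2 = 2.550000 − (-7.192896)·(2.550000 − 4.150000) / (-7.192896 − 43.434000) = 2.550000 − (11.508634)/(-50.626897) = 2.777323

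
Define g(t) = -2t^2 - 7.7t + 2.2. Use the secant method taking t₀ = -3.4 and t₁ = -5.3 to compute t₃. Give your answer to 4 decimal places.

-4.0788

g(-3.4) = 5.260000, g(-5.3) = -13.170000
t₂ = -5.300000 − (-13.170000)·(-5.300000 − (-3.400000)) / (-13.170000 − 5.260000) = -5.300000 − (25.023000)/(-18.430000) = -3.942268
g(-3.942268) = 1.472509
t₃ = -3.942268 − 1.472509·(-3.942268 − (-5.300000)) / (1.472509 − (-13.170000)) = -3.942268 − (1.999273)/(14.642509) = -4.078807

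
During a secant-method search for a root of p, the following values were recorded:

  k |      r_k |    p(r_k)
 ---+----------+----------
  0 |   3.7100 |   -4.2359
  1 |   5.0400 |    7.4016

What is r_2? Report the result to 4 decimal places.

4.1941

r_2 = 5.0400 − 7.4016·(5.0400 − 3.7100) / (7.4016 − (-4.2359))
   = 5.0400 − (9.844128)/(11.637500) = 4.194103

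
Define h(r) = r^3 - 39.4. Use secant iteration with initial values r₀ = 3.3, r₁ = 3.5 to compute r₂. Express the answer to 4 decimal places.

h(3.3) = -3.463000, h(3.5) = 3.475000
r₂ = 3.500000 − 3.475000·(3.500000 − 3.300000) / (3.475000 − (-3.463000)) = 3.500000 − (0.695000)/(6.938000) = 3.399827

3.3998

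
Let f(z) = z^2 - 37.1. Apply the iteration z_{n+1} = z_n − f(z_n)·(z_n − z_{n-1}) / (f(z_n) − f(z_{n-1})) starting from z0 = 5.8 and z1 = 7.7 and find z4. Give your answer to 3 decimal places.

6.091

f(5.8) = -3.46000, f(7.7) = 22.19000
z2 = 7.70000 − 22.19000·(7.70000 − 5.80000) / (22.19000 − (-3.46000)) = 7.70000 − (42.16100)/(25.65000) = 6.05630
f(6.05630) = -0.42128
z3 = 6.05630 − (-0.42128)·(6.05630 − 7.70000) / (-0.42128 − 22.19000) = 6.05630 − (0.69245)/(-22.61128) = 6.08692
f(6.08692) = -0.04940
z4 = 6.08692 − (-0.04940)·(6.08692 − 6.05630) / (-0.04940 − (-0.42128)) = 6.08692 − (-0.00151)/(0.37188) = 6.09099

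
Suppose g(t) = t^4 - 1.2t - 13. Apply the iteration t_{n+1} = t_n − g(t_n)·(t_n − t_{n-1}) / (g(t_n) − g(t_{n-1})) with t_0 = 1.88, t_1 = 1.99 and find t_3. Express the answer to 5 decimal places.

g(1.88) = -2.7640166, g(1.99) = 0.2943920
t_2 = 1.9900000 − 0.2943920·(1.9900000 − 1.8800000) / (0.2943920 − (-2.7640166)) = 1.9900000 − (0.0323831)/(3.0584087) = 1.9794118
g(1.9794118) = -0.0240140
t_3 = 1.9794118 − (-0.0240140)·(1.9794118 − 1.9900000) / (-0.0240140 − 0.2943920) = 1.9794118 − (0.0002543)/(-0.3184060) = 1.9802103

1.98021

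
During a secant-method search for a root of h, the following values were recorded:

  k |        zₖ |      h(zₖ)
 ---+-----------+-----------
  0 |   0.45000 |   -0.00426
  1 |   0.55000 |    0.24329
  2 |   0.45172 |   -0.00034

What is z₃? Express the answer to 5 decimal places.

z₃ = 0.45172 − (-0.00034)·(0.45172 − 0.55000) / (-0.00034 − 0.24329)
   = 0.45172 − (0.0000334)/(-0.2436300) = 0.4518572

0.45186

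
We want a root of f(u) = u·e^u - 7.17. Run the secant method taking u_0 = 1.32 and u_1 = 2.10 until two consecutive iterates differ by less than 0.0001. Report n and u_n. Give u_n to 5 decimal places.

n = 6, u_n = 1.53886

f(1.32) = -2.2286838, f(2.10) = 9.9789568
u_2 = 2.1000000 − 9.9789568·(0.7800000)/(12.2076406) = 1.4624004;  |Δ| = 0.6375996
f(1.4624004) = -0.8578291
u_3 = 1.4624004 − (-0.8578291)·(-0.6375996)/(-10.8367859) = 1.5128722;  |Δ| = 0.0504717
f(1.5128722) = -0.3019369
u_4 = 1.5128722 − (-0.3019369)·(0.0504717)/(0.5558922) = 1.5402863;  |Δ| = 0.0274141
f(1.5402863) = 0.0168615
u_5 = 1.5402863 − 0.0168615·(0.0274141)/(0.3187984) = 1.5388363;  |Δ| = 0.0014500
f(1.5388363) = -0.0003071
u_6 = 1.5388363 − (-0.0003071)·(-0.0014500)/(-0.0171686) = 1.5388623;  |Δ| = 0.0000259
|u_6 − u_5| = 0.0000259 < 0.0001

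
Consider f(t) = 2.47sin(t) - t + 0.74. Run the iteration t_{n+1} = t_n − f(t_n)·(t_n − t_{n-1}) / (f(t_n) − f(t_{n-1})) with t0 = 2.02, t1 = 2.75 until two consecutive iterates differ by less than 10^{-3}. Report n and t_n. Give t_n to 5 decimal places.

f(2.02) = 0.9449592, f(2.75) = -1.0672973
t2 = 2.7500000 − (-1.0672973)·(0.7300000)/(-2.0122565) = 2.3628093;  |Δ| = 0.3871907
f(2.3628093) = 0.1121533
t3 = 2.3628093 − 0.1121533·(-0.3871907)/(1.1794506) = 2.3996270;  |Δ| = 0.0368177
f(2.3996270) = 0.0094463
t4 = 2.3996270 − 0.0094463·(0.0368177)/(-0.1027070) = 2.4030133;  |Δ| = 0.0033862
f(2.4030133) = -0.0001150
t5 = 2.4030133 − (-0.0001150)·(0.0033862)/(-0.0095612) = 2.4029725;  |Δ| = 0.0000407
|t5 − t4| = 0.0000407 < 10^{-3}

n = 5, t_n = 2.40297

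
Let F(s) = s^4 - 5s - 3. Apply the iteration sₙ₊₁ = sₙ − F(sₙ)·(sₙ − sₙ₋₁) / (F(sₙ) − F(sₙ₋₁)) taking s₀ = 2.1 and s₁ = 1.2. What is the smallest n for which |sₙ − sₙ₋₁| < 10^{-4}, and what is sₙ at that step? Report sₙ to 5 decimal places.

F(2.1) = 5.9481000, F(1.2) = -6.9264000
s₂ = 1.2000000 − (-6.9264000)·(-0.9000000)/(-12.8745000) = 1.6841943;  |Δ| = 0.4841943
F(1.6841943) = -3.3751795
s₃ = 1.6841943 − (-3.3751795)·(0.4841943)/(3.5512205) = 2.1443862;  |Δ| = 0.4601919
F(2.1443862) = 7.4232798
s₄ = 2.1443862 − 7.4232798·(0.4601919)/(10.7984593) = 1.8280325;  |Δ| = 0.3163537
F(1.8280325) = -0.9731854
s₅ = 1.8280325 − (-0.9731854)·(-0.3163537)/(-8.3964652) = 1.8646992;  |Δ| = 0.0366667
F(1.8646992) = -0.2332503
s₆ = 1.8646992 − (-0.2332503)·(0.0366667)/(0.7399352) = 1.8762577;  |Δ| = 0.0115585
F(1.8762577) = 0.0115252
s₇ = 1.8762577 − 0.0115252·(0.0115585)/(0.2447755) = 1.8757134;  |Δ| = 0.0005442
F(1.8757134) = -0.0001261
s₈ = 1.8757134 − (-0.0001261)·(-0.0005442)/(-0.0116513) = 1.8757193;  |Δ| = 0.0000059
|s₈ − s₇| = 0.0000059 < 10^{-4}

n = 8, sₙ = 1.87572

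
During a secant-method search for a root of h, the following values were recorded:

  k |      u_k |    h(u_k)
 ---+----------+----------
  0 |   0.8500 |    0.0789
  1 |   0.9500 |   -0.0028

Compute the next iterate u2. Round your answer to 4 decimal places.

u2 = 0.9500 − (-0.0028)·(0.9500 − 0.8500) / (-0.0028 − 0.0789)
   = 0.9500 − (-0.000280)/(-0.081700) = 0.946573

0.9466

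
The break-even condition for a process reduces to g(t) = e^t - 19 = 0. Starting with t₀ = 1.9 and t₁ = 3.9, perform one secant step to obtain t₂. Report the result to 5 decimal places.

2.47655

g(1.9) = -12.3141056, g(3.9) = 30.4024491
t₂ = 3.9000000 − 30.4024491·(3.9000000 − 1.9000000) / (30.4024491 − (-12.3141056)) = 3.9000000 − (60.8048982)/(42.7165547) = 2.4765496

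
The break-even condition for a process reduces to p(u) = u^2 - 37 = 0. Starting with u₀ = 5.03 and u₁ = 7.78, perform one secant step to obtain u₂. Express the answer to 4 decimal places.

5.9433

p(5.03) = -11.699100, p(7.78) = 23.528400
u₂ = 7.780000 − 23.528400·(7.780000 − 5.030000) / (23.528400 − (-11.699100)) = 7.780000 − (64.703100)/(35.227500) = 5.943279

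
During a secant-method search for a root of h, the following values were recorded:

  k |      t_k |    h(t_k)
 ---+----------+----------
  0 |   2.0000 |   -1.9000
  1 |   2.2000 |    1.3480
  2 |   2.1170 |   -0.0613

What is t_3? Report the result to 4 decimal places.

t_3 = 2.1170 − (-0.0613)·(2.1170 − 2.2000) / (-0.0613 − 1.3480)
   = 2.1170 − (0.005088)/(-1.409300) = 2.120610

2.1206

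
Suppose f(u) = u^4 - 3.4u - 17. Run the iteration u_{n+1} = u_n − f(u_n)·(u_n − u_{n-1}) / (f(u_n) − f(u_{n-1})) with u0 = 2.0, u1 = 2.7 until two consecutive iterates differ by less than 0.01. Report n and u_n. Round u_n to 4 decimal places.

n = 5, u_n = 2.2264

f(2.0) = -7.800000, f(2.7) = 26.964100
u2 = 2.700000 − 26.964100·(0.700000)/(34.764100) = 2.157059;  |Δ| = 0.542941
f(2.157059) = -2.684505
u3 = 2.157059 − (-2.684505)·(-0.542941)/(-29.648605) = 2.206219;  |Δ| = 0.049160
f(2.206219) = -0.809552
u4 = 2.206219 − (-0.809552)·(0.049160)/(1.874953) = 2.227445;  |Δ| = 0.021226
f(2.227445) = 0.043266
u5 = 2.227445 − 0.043266·(0.021226)/(0.852818) = 2.226368;  |Δ| = 0.001077
|u5 − u4| = 0.001077 < 0.01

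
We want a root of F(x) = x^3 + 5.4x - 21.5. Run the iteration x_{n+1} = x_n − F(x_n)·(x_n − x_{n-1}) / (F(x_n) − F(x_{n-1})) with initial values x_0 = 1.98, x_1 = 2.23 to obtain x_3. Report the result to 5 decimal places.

F(1.98) = -3.0456080, F(2.23) = 1.6315670
x_2 = 2.2300000 − 1.6315670·(2.2300000 − 1.9800000) / (1.6315670 − (-3.0456080)) = 2.2300000 − (0.4078918)/(4.6771750) = 2.1427910
F(2.1427910) = -0.0901896
x_3 = 2.1427910 − (-0.0901896)·(2.1427910 − 2.2300000) / (-0.0901896 − 1.6315670) = 2.1427910 − (0.0078653)/(-1.7217566) = 2.1473592

2.14736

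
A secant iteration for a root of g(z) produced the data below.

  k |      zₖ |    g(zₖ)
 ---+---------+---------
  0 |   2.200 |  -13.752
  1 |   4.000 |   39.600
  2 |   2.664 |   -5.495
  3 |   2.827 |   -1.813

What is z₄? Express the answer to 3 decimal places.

2.907

z₄ = 2.827 − (-1.813)·(2.827 − 2.664) / (-1.813 − (-5.495))
   = 2.827 − (-0.29552)/(3.68200) = 2.90726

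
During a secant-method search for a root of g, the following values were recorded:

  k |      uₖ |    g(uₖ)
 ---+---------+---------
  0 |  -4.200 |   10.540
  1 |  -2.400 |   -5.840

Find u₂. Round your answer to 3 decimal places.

-3.042

u₂ = -2.400 − (-5.840)·(-2.400 − (-4.200)) / (-5.840 − 10.540)
   = -2.400 − (-10.51200)/(-16.38000) = -3.04176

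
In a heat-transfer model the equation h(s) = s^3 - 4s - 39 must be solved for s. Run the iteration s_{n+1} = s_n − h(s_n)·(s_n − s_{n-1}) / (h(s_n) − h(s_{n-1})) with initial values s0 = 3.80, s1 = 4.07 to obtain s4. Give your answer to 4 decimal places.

3.7828

h(3.80) = 0.672000, h(4.07) = 12.139143
s2 = 4.070000 − 12.139143·(4.070000 − 3.800000) / (12.139143 − 0.672000) = 4.070000 − (3.277569)/(11.467143) = 3.784177
h(3.784177) = 0.052706
s3 = 3.784177 − 0.052706·(3.784177 − 4.070000) / (0.052706 − 12.139143) = 3.784177 − (-0.015064)/(-12.086437) = 3.782931
h(3.782931) = 0.004164
s4 = 3.782931 − 0.004164·(3.782931 − 3.784177) / (0.004164 − 0.052706) = 3.782931 − (-0.000005)/(-0.048542) = 3.782824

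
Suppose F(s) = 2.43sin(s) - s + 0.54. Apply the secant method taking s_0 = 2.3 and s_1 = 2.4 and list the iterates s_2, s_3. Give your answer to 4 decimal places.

2.3192, 2.3197

F(2.3) = 0.052064, F(2.4) = -0.218624
s_2 = 2.400000 − (-0.218624)·(2.400000 − 2.300000) / (-0.218624 − 0.052064) = 2.400000 − (-0.021862)/(-0.270688) = 2.319234
F(2.319234) = 0.001356
s_3 = 2.319234 − 0.001356·(2.319234 − 2.400000) / (0.001356 − (-0.218624)) = 2.319234 − (-0.000110)/(0.219981) = 2.319732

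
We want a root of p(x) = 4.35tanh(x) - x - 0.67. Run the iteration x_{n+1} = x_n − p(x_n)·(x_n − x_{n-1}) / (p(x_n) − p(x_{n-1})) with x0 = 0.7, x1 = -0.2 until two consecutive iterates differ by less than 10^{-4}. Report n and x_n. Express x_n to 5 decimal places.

p(0.7) = 1.2589998, p(-0.2) = -1.3285826
x2 = -0.2000000 − (-1.3285826)·(-0.9000000)/(-2.5875825) = 0.2621010;  |Δ| = 0.4621010
p(0.2621010) = 0.1826282
x3 = 0.2621010 − 0.1826282·(0.4621010)/(1.5112109) = 0.2062566;  |Δ| = 0.0558444
p(0.2062566) = 0.0084492
x4 = 0.2062566 − 0.0084492·(-0.0558444)/(-0.1741790) = 0.2035476;  |Δ| = 0.0027090
p(0.2035476) = -0.0001445
x5 = 0.2035476 − (-0.0001445)·(-0.0027090)/(-0.0085938) = 0.2035932;  |Δ| = 0.0000456
|x5 − x4| = 0.0000456 < 10^{-4}

n = 5, x_n = 0.20359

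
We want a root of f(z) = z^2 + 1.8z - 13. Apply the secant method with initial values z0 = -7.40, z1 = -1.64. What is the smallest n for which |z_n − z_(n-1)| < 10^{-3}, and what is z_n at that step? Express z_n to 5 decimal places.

n = 7, z_n = -4.61618

f(-7.40) = 28.4400000, f(-1.64) = -13.2624000
z2 = -1.6400000 − (-13.2624000)·(5.7600000)/(-41.7024000) = -3.4718232;  |Δ| = 1.8318232
f(-3.4718232) = -7.1957254
z3 = -3.4718232 − (-7.1957254)·(-1.8318232)/(6.0666746) = -5.6445616;  |Δ| = 2.1727384
f(-5.6445616) = 8.7008647
z4 = -5.6445616 − 8.7008647·(-2.1727384)/(15.8965901) = -4.4553315;  |Δ| = 1.1892301
f(-4.4553315) = -1.1696177
z5 = -4.4553315 − (-1.1696177)·(1.1892301)/(-9.8704824) = -4.5962511;  |Δ| = 0.1409196
f(-4.5962511) = -0.1477275
z6 = -4.5962511 − (-0.1477275)·(-0.1409196)/(1.0218902) = -4.6166229;  |Δ| = 0.0203718
f(-4.6166229) = 0.0032858
z7 = -4.6166229 − 0.0032858·(-0.0203718)/(0.1510133) = -4.6161796;  |Δ| = 0.0004433
|z7 − z6| = 0.0004433 < 10^{-3}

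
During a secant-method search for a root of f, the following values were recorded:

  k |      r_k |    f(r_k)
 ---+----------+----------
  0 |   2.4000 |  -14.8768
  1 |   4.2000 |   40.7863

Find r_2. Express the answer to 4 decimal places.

2.8811

r_2 = 4.2000 − 40.7863·(4.2000 − 2.4000) / (40.7863 − (-14.8768))
   = 4.2000 − (73.415340)/(55.663100) = 2.881077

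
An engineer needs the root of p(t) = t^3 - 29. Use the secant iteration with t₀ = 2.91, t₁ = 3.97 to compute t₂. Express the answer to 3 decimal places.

p(2.91) = -4.35783, p(3.97) = 33.57077
t₂ = 3.97000 − 33.57077·(3.97000 − 2.91000) / (33.57077 − (-4.35783)) = 3.97000 − (35.58502)/(37.92860) = 3.03179

3.032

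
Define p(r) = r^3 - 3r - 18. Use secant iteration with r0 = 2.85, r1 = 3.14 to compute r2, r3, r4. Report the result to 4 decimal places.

p(2.85) = -3.400875, p(3.14) = 3.539144
r2 = 3.140000 − 3.539144·(3.140000 − 2.850000) / (3.539144 − (-3.400875)) = 3.140000 − (1.026352)/(6.940019) = 2.992111
p(2.992111) = -0.188774
r3 = 2.992111 − (-0.188774)·(2.992111 − 3.140000) / (-0.188774 − 3.539144) = 2.992111 − (0.027918)/(-3.727918) = 2.999600
p(2.999600) = -0.009601
r4 = 2.999600 − (-0.009601)·(2.999600 − 2.992111) / (-0.009601 − (-0.188774)) = 2.999600 − (-0.000072)/(0.179173) = 3.000001

2.9921, 2.9996, 3.0000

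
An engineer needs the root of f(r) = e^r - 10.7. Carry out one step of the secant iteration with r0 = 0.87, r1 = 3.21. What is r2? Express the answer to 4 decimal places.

f(0.87) = -8.313089, f(3.21) = 14.079086
r2 = 3.210000 − 14.079086·(3.210000 − 0.870000) / (14.079086 − (-8.313089)) = 3.210000 − (32.945062)/(22.392175) = 1.738724

1.7387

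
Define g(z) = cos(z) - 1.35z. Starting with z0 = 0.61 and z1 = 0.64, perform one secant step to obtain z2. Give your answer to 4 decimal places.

0.6080

g(0.61) = -0.003852, g(0.64) = -0.061904
z2 = 0.640000 − (-0.061904)·(0.640000 − 0.610000) / (-0.061904 − (-0.003852)) = 0.640000 − (-0.001857)/(-0.058052) = 0.608009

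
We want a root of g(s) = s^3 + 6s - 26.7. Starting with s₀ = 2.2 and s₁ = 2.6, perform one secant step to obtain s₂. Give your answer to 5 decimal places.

2.32230

g(2.2) = -2.8520000, g(2.6) = 6.4760000
s₂ = 2.6000000 − 6.4760000·(2.6000000 − 2.2000000) / (6.4760000 − (-2.8520000)) = 2.6000000 − (2.5904000)/(9.3280000) = 2.3222985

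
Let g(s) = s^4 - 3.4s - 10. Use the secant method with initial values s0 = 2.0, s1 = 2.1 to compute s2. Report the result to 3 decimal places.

2.026

g(2.0) = -0.80000, g(2.1) = 2.30810
s2 = 2.10000 − 2.30810·(2.10000 − 2.00000) / (2.30810 − (-0.80000)) = 2.10000 − (0.23081)/(3.10810) = 2.02574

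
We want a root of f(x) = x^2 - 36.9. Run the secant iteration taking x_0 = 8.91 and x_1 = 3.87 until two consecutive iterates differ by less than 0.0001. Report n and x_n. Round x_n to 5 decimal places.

n = 6, x_n = 6.07454

f(8.91) = 42.4881000, f(3.87) = -21.9231000
x_2 = 3.8700000 − (-21.9231000)·(-5.0400000)/(-64.4112000) = 5.5854225;  |Δ| = 1.7154225
f(5.5854225) = -5.7030551
x_3 = 5.5854225 − (-5.7030551)·(1.7154225)/(16.2200449) = 6.1885743;  |Δ| = 0.6031518
f(6.1885743) = 1.3984523
x_4 = 6.1885743 − 1.3984523·(0.6031518)/(7.1015074) = 6.0697997;  |Δ| = 0.1187746
f(6.0697997) = -0.0575317
x_5 = 6.0697997 − (-0.0575317)·(-0.1187746)/(-1.4559840) = 6.0744929;  |Δ| = 0.0046933
f(6.0744929) = -0.0005354
x_6 = 6.0744929 − (-0.0005354)·(0.0046933)/(0.0569963) = 6.0745370;  |Δ| = 0.0000441
|x_6 − x_5| = 0.0000441 < 0.0001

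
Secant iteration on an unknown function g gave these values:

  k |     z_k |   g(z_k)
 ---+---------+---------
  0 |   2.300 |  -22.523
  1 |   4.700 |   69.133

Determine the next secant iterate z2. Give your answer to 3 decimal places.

z2 = 4.700 − 69.133·(4.700 − 2.300) / (69.133 − (-22.523))
   = 4.700 − (165.91920)/(91.65600) = 2.88976

2.890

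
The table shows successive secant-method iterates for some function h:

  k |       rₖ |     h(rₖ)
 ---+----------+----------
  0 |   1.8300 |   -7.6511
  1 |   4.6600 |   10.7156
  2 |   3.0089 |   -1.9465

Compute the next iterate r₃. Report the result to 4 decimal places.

3.2627

r₃ = 3.0089 − (-1.9465)·(3.0089 − 4.6600) / (-1.9465 − 10.7156)
   = 3.0089 − (3.213866)/(-12.662100) = 3.262718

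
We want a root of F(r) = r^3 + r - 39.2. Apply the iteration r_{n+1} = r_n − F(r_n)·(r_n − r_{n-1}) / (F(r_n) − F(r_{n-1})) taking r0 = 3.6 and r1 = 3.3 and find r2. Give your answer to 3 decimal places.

3.299

F(3.6) = 11.05600, F(3.3) = 0.03700
r2 = 3.30000 − 0.03700·(3.30000 − 3.60000) / (0.03700 − 11.05600) = 3.30000 − (-0.01110)/(-11.01900) = 3.29899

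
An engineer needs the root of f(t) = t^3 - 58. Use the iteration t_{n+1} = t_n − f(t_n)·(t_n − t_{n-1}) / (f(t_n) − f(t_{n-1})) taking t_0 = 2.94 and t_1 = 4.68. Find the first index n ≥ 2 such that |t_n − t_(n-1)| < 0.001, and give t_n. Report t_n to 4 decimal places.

n = 6, t_n = 3.8709

f(2.94) = -32.587816, f(4.68) = 44.503232
t_2 = 4.680000 − 44.503232·(1.740000)/(77.091048) = 3.675530;  |Δ| = 1.004470
f(3.675530) = -8.345340
t_3 = 3.675530 − (-8.345340)·(-1.004470)/(-52.848572) = 3.834147;  |Δ| = 0.158616
f(3.834147) = -1.635441
t_4 = 3.834147 − (-1.635441)·(0.158616)/(6.709899) = 3.872807;  |Δ| = 0.038660
f(3.872807) = 0.086812
t_5 = 3.872807 − 0.086812·(0.038660)/(1.722253) = 3.870858;  |Δ| = 0.001949
f(3.870858) = -0.000828
t_6 = 3.870858 − (-0.000828)·(-0.001949)/(-0.087640) = 3.870877;  |Δ| = 0.000018
|t_6 − t_5| = 0.000018 < 0.001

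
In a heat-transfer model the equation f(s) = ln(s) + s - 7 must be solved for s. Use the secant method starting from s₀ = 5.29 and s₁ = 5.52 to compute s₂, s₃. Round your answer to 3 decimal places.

f(5.29) = -0.04418, f(5.52) = 0.22838
s₂ = 5.52000 − 0.22838·(5.52000 − 5.29000) / (0.22838 − (-0.04418)) = 5.52000 − (0.05253)/(0.27256) = 5.32728
f(5.32728) = 0.00012
s₃ = 5.32728 − 0.00012·(5.32728 − 5.52000) / (0.00012 − 0.22838) = 5.32728 − (-0.00002)/(-0.22825) = 5.32718

5.327, 5.327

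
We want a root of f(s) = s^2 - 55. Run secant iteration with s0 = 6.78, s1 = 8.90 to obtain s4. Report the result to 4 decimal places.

7.4162

f(6.78) = -9.031600, f(8.90) = 24.210000
s2 = 8.900000 − 24.210000·(8.900000 − 6.780000) / (24.210000 − (-9.031600)) = 8.900000 − (51.325200)/(33.241600) = 7.355995
f(7.355995) = -0.889339
s3 = 7.355995 − (-0.889339)·(7.355995 − 8.900000) / (-0.889339 − 24.210000) = 7.355995 − (1.373144)/(-25.099339) = 7.410703
f(7.410703) = -0.081477
s4 = 7.410703 − (-0.081477)·(7.410703 − 7.355995) / (-0.081477 − (-0.889339)) = 7.410703 − (-0.004457)/(0.807862) = 7.416221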